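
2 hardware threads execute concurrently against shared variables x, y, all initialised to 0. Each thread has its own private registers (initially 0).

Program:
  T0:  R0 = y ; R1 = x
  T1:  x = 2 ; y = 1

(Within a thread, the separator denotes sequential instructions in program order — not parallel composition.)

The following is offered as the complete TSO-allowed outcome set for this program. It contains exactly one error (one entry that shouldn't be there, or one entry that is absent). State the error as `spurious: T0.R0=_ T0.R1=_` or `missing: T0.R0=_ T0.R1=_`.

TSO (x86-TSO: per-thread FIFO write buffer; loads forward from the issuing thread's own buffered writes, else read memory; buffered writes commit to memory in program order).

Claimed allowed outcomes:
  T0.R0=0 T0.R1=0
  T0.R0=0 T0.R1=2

outcome vector order: (T0.R0,T0.R1)
under TSO → 00; 02; 12
TSO∖claimed = {12}

missing: T0.R0=1 T0.R1=2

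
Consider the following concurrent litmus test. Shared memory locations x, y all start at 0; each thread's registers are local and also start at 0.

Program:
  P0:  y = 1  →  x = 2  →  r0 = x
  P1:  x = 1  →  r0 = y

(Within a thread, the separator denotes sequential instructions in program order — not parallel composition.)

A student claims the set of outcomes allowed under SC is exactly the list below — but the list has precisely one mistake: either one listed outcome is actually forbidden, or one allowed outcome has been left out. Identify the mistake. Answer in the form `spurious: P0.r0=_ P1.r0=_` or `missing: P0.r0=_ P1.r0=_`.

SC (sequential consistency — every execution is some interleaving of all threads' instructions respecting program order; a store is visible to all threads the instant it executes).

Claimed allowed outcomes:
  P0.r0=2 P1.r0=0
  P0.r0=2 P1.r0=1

missing: P0.r0=1 P1.r0=1

outcome vector order: (P0.r0,P1.r0)
SC: 3 outcomes — {(1,1); (2,0); (2,1)}
SC∖claimed = {(1,1)}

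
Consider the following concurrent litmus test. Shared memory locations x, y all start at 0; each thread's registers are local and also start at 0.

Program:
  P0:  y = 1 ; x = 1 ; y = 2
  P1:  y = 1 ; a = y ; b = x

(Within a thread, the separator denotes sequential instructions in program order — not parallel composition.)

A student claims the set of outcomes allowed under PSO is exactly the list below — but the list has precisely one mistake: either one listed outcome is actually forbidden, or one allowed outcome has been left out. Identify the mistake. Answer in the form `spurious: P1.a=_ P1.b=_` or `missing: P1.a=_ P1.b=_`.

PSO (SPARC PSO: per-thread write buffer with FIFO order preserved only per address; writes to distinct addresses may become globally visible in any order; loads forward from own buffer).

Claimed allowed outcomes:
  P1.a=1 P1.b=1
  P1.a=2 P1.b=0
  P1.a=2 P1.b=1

missing: P1.a=1 P1.b=0

outcome vector order: (P1.a,P1.b)
PSO (4): 1/0 1/1 2/0 2/1
PSO∖claimed = {1/0}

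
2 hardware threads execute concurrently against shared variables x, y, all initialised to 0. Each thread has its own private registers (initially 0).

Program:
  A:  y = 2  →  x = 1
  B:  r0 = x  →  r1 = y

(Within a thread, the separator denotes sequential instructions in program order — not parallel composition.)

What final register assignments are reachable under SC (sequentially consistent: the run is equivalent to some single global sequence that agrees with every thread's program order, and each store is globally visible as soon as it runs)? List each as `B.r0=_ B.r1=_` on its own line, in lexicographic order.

B.r0=0 B.r1=0
B.r0=0 B.r1=2
B.r0=1 B.r1=2

outcome vector order: (B.r0,B.r1)
|SC outcomes| = 3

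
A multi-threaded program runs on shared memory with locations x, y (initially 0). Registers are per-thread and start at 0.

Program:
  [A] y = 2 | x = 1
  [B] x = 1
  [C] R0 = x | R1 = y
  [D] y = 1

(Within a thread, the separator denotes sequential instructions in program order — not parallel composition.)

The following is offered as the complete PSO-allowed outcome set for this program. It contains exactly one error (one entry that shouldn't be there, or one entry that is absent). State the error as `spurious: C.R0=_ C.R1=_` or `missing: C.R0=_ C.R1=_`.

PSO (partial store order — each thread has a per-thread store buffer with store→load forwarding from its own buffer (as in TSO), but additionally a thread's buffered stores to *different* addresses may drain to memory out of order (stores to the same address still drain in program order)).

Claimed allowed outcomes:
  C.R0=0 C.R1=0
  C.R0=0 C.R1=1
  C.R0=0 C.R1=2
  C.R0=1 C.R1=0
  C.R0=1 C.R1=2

missing: C.R0=1 C.R1=1

outcome vector order: (C.R0,C.R1)
[PSO] allowed = {00, 01, 02, 10, 11, 12}
PSO∖claimed = {11}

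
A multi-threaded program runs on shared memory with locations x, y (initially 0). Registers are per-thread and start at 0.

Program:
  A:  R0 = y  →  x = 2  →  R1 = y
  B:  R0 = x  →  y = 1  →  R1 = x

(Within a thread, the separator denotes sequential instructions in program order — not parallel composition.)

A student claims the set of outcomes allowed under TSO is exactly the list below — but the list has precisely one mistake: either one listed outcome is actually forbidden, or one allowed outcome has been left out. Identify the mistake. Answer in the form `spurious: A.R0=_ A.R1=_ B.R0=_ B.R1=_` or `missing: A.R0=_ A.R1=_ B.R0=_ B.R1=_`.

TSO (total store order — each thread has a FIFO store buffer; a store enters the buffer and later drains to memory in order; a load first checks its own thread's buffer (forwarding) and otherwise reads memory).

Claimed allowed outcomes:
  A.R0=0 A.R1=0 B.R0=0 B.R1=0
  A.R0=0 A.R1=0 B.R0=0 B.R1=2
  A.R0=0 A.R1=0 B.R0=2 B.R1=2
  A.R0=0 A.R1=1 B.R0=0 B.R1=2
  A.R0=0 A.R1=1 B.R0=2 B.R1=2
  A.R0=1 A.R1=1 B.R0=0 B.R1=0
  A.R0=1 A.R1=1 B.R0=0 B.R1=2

outcome vector order: (A.R0,A.R1,B.R0,B.R1)
[TSO] allowed = {0/0/0/0 0/0/0/2 0/0/2/2 0/1/0/0 0/1/0/2 0/1/2/2 1/1/0/0 1/1/0/2}
TSO∖claimed = {0/1/0/0}

missing: A.R0=0 A.R1=1 B.R0=0 B.R1=0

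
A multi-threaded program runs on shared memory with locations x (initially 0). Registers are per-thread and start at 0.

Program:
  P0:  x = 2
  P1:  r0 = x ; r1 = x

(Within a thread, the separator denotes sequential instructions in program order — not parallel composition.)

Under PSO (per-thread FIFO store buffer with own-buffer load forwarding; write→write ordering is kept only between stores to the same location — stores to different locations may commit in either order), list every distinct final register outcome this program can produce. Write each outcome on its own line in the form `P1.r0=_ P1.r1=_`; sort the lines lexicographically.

outcome vector order: (P1.r0,P1.r1)
|PSO outcomes| = 3

P1.r0=0 P1.r1=0
P1.r0=0 P1.r1=2
P1.r0=2 P1.r1=2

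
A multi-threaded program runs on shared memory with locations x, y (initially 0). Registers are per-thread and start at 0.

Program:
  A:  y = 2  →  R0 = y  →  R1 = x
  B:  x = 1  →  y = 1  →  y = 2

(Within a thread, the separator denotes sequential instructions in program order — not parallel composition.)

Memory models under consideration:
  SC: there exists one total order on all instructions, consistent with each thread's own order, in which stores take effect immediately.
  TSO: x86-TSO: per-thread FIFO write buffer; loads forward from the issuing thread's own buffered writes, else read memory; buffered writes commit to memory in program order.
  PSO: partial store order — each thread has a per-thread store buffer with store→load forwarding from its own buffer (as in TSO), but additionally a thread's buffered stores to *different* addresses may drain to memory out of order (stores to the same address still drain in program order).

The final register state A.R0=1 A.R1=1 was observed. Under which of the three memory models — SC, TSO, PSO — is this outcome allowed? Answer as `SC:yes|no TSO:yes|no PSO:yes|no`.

outcome vector order: (A.R0,A.R1)
SC (3): 1/1 2/0 2/1
TSO (3): 1/1 2/0 2/1
PSO (4): 1/0 1/1 2/0 2/1
target 1/1 ∈ {SC,TSO,PSO}

SC:yes TSO:yes PSO:yes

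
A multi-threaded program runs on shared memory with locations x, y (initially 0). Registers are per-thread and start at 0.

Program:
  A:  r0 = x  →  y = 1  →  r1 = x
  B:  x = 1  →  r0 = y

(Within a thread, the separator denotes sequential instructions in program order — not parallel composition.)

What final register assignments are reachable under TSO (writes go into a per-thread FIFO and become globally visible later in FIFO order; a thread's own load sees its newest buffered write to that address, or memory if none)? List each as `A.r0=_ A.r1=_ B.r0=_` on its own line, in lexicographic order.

outcome vector order: (A.r0,A.r1,B.r0)
|TSO outcomes| = 6

A.r0=0 A.r1=0 B.r0=0
A.r0=0 A.r1=0 B.r0=1
A.r0=0 A.r1=1 B.r0=0
A.r0=0 A.r1=1 B.r0=1
A.r0=1 A.r1=1 B.r0=0
A.r0=1 A.r1=1 B.r0=1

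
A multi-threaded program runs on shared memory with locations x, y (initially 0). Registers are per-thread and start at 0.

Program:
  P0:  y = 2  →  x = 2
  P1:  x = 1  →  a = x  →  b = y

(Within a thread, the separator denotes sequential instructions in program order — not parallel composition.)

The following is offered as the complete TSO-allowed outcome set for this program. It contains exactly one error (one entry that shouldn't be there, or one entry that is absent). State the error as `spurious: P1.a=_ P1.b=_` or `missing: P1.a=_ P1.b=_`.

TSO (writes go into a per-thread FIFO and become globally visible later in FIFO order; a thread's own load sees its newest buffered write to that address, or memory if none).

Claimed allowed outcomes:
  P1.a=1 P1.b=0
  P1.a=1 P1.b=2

missing: P1.a=2 P1.b=2

outcome vector order: (P1.a,P1.b)
[TSO] allowed = {(1,0) (1,2) (2,2)}
TSO∖claimed = {(2,2)}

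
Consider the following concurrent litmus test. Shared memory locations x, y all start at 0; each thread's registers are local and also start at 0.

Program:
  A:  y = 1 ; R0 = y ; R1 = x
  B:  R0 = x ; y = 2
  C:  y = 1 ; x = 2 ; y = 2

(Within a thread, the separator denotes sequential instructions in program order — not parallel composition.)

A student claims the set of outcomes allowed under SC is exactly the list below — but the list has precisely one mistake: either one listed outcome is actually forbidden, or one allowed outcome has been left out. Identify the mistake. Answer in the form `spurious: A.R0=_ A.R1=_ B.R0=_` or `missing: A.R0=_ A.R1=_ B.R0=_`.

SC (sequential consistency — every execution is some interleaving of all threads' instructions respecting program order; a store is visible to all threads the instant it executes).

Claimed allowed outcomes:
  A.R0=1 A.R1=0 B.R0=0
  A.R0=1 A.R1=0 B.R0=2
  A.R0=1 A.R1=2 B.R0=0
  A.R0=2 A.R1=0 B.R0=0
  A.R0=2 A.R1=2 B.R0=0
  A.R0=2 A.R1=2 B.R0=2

missing: A.R0=1 A.R1=2 B.R0=2

outcome vector order: (A.R0,A.R1,B.R0)
under SC → 1/0/0; 1/0/2; 1/2/0; 1/2/2; 2/0/0; 2/2/0; 2/2/2
SC∖claimed = {1/2/2}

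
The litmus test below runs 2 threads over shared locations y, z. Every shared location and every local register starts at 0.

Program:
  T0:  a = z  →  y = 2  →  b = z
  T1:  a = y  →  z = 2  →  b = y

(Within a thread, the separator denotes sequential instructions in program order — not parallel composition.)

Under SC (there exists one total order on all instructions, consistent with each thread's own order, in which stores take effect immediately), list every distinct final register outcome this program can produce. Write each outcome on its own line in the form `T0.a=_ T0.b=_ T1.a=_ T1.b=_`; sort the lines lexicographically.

outcome vector order: (T0.a,T0.b,T1.a,T1.b)
|SC outcomes| = 7

T0.a=0 T0.b=0 T1.a=0 T1.b=2
T0.a=0 T0.b=0 T1.a=2 T1.b=2
T0.a=0 T0.b=2 T1.a=0 T1.b=0
T0.a=0 T0.b=2 T1.a=0 T1.b=2
T0.a=0 T0.b=2 T1.a=2 T1.b=2
T0.a=2 T0.b=2 T1.a=0 T1.b=0
T0.a=2 T0.b=2 T1.a=0 T1.b=2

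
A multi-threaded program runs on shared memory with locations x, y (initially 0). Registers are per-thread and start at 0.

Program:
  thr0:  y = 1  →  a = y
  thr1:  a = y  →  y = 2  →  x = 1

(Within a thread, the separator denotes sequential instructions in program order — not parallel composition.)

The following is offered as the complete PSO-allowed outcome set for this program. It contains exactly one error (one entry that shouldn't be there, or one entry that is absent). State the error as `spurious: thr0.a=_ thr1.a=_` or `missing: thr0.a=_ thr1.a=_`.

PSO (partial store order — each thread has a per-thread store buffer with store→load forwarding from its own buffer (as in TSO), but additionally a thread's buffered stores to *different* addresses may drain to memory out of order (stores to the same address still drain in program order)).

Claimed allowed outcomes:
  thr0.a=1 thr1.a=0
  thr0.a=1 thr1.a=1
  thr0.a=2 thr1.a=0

missing: thr0.a=2 thr1.a=1

outcome vector order: (thr0.a,thr1.a)
PSO: 4 outcomes — {(1,0); (1,1); (2,0); (2,1)}
PSO∖claimed = {(2,1)}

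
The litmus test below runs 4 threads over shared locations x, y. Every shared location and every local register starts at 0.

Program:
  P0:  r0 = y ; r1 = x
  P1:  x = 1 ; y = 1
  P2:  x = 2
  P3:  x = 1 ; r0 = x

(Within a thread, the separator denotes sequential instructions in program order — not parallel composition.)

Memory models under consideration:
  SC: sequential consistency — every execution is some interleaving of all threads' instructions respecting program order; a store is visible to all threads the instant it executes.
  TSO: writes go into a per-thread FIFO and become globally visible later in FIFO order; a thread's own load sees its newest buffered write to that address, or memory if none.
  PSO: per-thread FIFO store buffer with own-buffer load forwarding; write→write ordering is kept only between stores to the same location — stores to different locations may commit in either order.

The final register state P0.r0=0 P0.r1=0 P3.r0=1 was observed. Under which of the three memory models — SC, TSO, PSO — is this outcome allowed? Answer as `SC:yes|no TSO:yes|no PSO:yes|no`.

SC:yes TSO:yes PSO:yes

outcome vector order: (P0.r0,P0.r1,P3.r0)
[SC] allowed = {001; 002; 011; 012; 021; 022; 111; 112; 121; 122}
[TSO] allowed = {001; 002; 011; 012; 021; 022; 111; 112; 121; 122}
[PSO] allowed = {001; 002; 011; 012; 021; 022; 101; 102; 111; 112; 121; 122}
target 001 ∈ {SC,TSO,PSO}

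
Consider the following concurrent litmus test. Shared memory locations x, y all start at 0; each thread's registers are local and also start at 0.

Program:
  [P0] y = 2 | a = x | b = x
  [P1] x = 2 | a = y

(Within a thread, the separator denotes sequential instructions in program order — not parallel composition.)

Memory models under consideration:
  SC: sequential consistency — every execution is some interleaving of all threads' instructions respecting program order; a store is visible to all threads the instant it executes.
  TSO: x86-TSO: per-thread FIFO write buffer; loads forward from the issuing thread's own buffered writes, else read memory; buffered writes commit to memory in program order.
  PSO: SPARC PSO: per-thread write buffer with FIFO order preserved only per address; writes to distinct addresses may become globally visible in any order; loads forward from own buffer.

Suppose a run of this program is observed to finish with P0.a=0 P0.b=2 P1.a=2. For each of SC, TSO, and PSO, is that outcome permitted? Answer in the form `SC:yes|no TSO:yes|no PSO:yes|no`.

outcome vector order: (P0.a,P0.b,P1.a)
SC (4): (0,0,2); (0,2,2); (2,2,0); (2,2,2)
TSO (6): (0,0,0); (0,0,2); (0,2,0); (0,2,2); (2,2,0); (2,2,2)
PSO (6): (0,0,0); (0,0,2); (0,2,0); (0,2,2); (2,2,0); (2,2,2)
target (0,2,2) ∈ {SC,TSO,PSO}

SC:yes TSO:yes PSO:yes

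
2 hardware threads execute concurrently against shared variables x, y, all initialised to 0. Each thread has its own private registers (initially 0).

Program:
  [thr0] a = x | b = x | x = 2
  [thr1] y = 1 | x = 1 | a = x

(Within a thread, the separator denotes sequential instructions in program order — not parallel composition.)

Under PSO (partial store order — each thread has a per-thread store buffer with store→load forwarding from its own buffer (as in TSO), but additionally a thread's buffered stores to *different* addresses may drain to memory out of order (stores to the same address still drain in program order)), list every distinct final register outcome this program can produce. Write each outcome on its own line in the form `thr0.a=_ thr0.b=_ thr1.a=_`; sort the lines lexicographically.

thr0.a=0 thr0.b=0 thr1.a=1
thr0.a=0 thr0.b=0 thr1.a=2
thr0.a=0 thr0.b=1 thr1.a=1
thr0.a=0 thr0.b=1 thr1.a=2
thr0.a=1 thr0.b=1 thr1.a=1
thr0.a=1 thr0.b=1 thr1.a=2

outcome vector order: (thr0.a,thr0.b,thr1.a)
|PSO outcomes| = 6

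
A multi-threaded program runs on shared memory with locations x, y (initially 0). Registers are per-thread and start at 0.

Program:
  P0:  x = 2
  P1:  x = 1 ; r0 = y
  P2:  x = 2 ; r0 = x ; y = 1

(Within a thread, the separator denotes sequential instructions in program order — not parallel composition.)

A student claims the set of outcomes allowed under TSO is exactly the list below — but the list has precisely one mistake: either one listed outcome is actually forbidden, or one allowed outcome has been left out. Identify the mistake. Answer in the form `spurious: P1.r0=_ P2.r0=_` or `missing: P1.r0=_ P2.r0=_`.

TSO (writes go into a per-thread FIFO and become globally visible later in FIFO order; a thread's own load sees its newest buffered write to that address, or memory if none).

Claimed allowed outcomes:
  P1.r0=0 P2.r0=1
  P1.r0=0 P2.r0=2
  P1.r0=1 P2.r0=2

missing: P1.r0=1 P2.r0=1

outcome vector order: (P1.r0,P2.r0)
[TSO] allowed = {0/1, 0/2, 1/1, 1/2}
TSO∖claimed = {1/1}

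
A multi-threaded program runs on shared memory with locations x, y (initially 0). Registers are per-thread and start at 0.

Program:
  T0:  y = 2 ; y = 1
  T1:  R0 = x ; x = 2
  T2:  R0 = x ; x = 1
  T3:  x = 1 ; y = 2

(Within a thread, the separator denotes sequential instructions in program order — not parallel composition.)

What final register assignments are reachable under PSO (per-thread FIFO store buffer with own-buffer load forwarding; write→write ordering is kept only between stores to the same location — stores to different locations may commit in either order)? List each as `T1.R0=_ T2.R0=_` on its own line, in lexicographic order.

outcome vector order: (T1.R0,T2.R0)
|PSO outcomes| = 6

T1.R0=0 T2.R0=0
T1.R0=0 T2.R0=1
T1.R0=0 T2.R0=2
T1.R0=1 T2.R0=0
T1.R0=1 T2.R0=1
T1.R0=1 T2.R0=2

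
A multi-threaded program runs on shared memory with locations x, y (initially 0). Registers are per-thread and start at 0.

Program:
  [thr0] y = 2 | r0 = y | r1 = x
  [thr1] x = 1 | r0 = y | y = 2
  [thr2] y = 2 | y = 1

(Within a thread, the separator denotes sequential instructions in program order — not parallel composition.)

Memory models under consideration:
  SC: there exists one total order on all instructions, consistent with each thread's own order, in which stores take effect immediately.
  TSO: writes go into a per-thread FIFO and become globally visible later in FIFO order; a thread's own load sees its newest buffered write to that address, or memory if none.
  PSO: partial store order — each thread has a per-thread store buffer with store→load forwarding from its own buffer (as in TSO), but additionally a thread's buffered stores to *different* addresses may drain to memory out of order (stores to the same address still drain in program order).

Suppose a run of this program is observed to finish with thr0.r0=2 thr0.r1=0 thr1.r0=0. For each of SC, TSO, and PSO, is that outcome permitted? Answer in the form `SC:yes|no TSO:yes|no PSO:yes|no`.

outcome vector order: (thr0.r0,thr0.r1,thr1.r0)
SC (9): 101; 110; 111; 112; 201; 202; 210; 211; 212
TSO (12): 100; 101; 102; 110; 111; 112; 200; 201; 202; 210; 211; 212
PSO (12): 100; 101; 102; 110; 111; 112; 200; 201; 202; 210; 211; 212
target 200 ∈ {TSO,PSO}

SC:no TSO:yes PSO:yes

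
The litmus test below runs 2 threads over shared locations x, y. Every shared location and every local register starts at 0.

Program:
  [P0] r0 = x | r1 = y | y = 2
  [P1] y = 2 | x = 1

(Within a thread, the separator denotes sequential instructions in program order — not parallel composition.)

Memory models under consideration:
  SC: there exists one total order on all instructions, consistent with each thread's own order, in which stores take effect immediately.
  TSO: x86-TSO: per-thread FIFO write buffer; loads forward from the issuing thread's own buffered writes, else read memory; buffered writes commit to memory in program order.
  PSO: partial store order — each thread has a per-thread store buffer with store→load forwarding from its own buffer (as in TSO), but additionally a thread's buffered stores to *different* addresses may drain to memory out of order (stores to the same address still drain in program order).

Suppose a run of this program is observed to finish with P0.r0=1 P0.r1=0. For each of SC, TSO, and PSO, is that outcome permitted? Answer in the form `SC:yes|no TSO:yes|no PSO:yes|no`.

SC:no TSO:no PSO:yes

outcome vector order: (P0.r0,P0.r1)
SC (3): <0 0> <0 2> <1 2>
TSO (3): <0 0> <0 2> <1 2>
PSO (4): <0 0> <0 2> <1 0> <1 2>
target <1 0> ∈ {PSO}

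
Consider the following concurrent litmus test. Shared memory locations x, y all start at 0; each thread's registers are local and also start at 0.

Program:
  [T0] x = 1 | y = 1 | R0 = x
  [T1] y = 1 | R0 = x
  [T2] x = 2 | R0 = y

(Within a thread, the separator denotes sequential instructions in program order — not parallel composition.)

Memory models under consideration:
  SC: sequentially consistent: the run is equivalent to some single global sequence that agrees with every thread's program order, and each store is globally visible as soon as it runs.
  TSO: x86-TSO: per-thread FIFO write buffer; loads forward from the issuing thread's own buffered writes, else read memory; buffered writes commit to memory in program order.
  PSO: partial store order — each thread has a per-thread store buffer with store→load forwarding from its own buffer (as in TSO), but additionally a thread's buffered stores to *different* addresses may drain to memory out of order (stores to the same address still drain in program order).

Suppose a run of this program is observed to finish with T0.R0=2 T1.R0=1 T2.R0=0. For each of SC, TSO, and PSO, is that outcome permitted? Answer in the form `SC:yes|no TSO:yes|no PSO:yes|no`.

SC:no TSO:yes PSO:yes

outcome vector order: (T0.R0,T1.R0,T2.R0)
SC (9): 101; 110; 111; 120; 121; 201; 211; 220; 221
TSO (12): 100; 101; 110; 111; 120; 121; 200; 201; 210; 211; 220; 221
PSO (12): 100; 101; 110; 111; 120; 121; 200; 201; 210; 211; 220; 221
target 210 ∈ {TSO,PSO}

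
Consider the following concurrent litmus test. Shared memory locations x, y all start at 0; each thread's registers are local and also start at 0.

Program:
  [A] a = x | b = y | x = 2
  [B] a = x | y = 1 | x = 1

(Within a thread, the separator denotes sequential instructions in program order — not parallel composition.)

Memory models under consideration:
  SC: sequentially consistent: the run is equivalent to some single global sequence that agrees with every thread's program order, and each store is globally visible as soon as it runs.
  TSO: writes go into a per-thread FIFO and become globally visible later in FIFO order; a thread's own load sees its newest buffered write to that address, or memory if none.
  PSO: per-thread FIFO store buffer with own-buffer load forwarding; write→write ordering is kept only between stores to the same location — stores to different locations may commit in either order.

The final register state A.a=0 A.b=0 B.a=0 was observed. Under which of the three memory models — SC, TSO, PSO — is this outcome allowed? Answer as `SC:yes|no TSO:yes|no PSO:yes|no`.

SC:yes TSO:yes PSO:yes

outcome vector order: (A.a,A.b,B.a)
SC (4): (0,0,0); (0,0,2); (0,1,0); (1,1,0)
TSO (4): (0,0,0); (0,0,2); (0,1,0); (1,1,0)
PSO (5): (0,0,0); (0,0,2); (0,1,0); (1,0,0); (1,1,0)
target (0,0,0) ∈ {SC,TSO,PSO}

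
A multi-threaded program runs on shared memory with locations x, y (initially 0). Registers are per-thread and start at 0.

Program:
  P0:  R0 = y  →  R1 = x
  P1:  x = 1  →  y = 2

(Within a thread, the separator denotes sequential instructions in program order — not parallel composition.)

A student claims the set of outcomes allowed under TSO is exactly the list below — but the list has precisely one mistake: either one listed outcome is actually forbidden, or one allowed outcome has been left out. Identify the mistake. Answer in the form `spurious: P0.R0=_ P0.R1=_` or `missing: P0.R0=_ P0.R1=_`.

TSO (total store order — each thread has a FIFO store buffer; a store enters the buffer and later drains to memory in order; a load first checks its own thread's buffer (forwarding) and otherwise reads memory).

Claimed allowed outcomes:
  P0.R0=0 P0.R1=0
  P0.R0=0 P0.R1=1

outcome vector order: (P0.R0,P0.R1)
[TSO] allowed = {00 01 21}
TSO∖claimed = {21}

missing: P0.R0=2 P0.R1=1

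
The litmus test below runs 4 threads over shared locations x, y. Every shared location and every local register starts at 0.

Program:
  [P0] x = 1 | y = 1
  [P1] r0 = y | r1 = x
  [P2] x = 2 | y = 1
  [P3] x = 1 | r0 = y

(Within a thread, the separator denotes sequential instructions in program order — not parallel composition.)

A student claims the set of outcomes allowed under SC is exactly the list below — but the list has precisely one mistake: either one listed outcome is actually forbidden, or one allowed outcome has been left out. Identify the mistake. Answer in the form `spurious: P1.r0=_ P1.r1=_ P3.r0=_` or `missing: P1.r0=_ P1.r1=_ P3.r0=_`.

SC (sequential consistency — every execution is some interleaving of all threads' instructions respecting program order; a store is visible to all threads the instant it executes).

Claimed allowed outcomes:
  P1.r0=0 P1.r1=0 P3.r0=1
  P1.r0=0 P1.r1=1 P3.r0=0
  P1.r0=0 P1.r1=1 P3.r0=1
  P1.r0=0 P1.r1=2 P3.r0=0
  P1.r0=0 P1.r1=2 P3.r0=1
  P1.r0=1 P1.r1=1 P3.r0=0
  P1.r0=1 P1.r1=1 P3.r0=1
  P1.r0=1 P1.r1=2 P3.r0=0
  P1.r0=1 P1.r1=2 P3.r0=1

missing: P1.r0=0 P1.r1=0 P3.r0=0

outcome vector order: (P1.r0,P1.r1,P3.r0)
under SC → 0/0/0 0/0/1 0/1/0 0/1/1 0/2/0 0/2/1 1/1/0 1/1/1 1/2/0 1/2/1
SC∖claimed = {0/0/0}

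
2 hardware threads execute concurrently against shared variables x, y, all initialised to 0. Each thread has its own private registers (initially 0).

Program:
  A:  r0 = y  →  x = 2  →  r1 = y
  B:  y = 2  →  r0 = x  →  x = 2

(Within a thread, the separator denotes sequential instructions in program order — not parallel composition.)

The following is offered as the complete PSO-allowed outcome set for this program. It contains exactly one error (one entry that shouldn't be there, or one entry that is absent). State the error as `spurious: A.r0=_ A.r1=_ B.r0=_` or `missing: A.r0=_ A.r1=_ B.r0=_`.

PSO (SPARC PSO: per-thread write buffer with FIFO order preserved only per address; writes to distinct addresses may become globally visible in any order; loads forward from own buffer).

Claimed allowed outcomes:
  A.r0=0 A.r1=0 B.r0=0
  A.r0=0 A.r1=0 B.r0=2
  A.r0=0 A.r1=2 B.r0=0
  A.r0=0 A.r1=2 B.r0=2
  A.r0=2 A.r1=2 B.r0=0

outcome vector order: (A.r0,A.r1,B.r0)
PSO: 6 outcomes — {0/0/0 0/0/2 0/2/0 0/2/2 2/2/0 2/2/2}
PSO∖claimed = {2/2/2}

missing: A.r0=2 A.r1=2 B.r0=2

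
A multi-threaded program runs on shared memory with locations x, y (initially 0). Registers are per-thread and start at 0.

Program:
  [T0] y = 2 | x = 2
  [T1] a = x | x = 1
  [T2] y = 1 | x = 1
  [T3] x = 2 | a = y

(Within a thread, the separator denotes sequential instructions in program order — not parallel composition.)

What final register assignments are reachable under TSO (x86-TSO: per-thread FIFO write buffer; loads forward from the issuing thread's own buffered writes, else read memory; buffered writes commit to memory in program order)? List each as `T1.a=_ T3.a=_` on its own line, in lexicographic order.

T1.a=0 T3.a=0
T1.a=0 T3.a=1
T1.a=0 T3.a=2
T1.a=1 T3.a=0
T1.a=1 T3.a=1
T1.a=1 T3.a=2
T1.a=2 T3.a=0
T1.a=2 T3.a=1
T1.a=2 T3.a=2

outcome vector order: (T1.a,T3.a)
|TSO outcomes| = 9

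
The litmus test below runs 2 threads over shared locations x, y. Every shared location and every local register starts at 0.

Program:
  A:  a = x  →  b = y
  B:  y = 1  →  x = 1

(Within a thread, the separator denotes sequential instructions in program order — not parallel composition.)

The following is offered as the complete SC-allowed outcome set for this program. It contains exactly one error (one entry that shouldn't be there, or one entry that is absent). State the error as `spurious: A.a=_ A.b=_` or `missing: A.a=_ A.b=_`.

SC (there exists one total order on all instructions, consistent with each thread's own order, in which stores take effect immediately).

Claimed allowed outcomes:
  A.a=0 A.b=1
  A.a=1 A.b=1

missing: A.a=0 A.b=0

outcome vector order: (A.a,A.b)
under SC → 00, 01, 11
SC∖claimed = {00}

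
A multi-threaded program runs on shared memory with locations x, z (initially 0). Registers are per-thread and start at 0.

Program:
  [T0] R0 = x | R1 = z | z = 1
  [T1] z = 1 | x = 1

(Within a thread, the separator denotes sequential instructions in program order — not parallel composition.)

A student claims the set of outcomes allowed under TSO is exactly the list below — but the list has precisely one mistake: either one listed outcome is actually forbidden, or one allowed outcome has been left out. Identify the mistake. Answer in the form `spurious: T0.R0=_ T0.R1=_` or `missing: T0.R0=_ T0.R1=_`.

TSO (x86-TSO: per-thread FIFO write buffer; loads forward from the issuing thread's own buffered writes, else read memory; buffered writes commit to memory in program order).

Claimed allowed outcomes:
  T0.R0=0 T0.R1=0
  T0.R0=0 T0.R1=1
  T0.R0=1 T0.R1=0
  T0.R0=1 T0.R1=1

outcome vector order: (T0.R0,T0.R1)
TSO: 3 outcomes — {0/0 0/1 1/1}
claimed∖TSO = {1/0}

spurious: T0.R0=1 T0.R1=0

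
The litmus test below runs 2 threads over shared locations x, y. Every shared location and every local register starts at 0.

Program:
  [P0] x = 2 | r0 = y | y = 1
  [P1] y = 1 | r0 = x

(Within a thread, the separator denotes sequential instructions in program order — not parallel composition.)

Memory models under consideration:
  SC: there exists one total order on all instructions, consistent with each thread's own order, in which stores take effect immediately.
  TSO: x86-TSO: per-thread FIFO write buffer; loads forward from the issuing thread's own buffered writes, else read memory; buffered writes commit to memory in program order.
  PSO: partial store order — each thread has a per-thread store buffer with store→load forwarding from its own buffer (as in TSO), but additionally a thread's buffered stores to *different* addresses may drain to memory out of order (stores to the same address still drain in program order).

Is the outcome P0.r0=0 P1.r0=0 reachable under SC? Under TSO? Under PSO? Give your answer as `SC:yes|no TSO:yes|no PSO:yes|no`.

SC:no TSO:yes PSO:yes

outcome vector order: (P0.r0,P1.r0)
SC: 3 outcomes — {02; 10; 12}
TSO: 4 outcomes — {00; 02; 10; 12}
PSO: 4 outcomes — {00; 02; 10; 12}
target 00 ∈ {TSO,PSO}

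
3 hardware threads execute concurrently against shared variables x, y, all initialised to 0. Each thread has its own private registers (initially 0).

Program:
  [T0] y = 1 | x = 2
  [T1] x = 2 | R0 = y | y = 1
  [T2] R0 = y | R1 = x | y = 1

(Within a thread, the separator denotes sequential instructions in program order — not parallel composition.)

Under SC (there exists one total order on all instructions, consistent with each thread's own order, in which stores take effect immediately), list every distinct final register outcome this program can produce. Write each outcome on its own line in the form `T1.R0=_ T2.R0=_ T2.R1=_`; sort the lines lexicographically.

outcome vector order: (T1.R0,T2.R0,T2.R1)
|SC outcomes| = 7

T1.R0=0 T2.R0=0 T2.R1=0
T1.R0=0 T2.R0=0 T2.R1=2
T1.R0=0 T2.R0=1 T2.R1=2
T1.R0=1 T2.R0=0 T2.R1=0
T1.R0=1 T2.R0=0 T2.R1=2
T1.R0=1 T2.R0=1 T2.R1=0
T1.R0=1 T2.R0=1 T2.R1=2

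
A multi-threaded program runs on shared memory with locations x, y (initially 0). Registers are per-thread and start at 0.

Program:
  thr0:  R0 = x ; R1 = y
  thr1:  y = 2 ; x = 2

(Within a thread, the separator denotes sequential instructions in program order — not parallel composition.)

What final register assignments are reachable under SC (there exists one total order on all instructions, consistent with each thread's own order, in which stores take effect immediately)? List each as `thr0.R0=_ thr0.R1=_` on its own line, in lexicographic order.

thr0.R0=0 thr0.R1=0
thr0.R0=0 thr0.R1=2
thr0.R0=2 thr0.R1=2

outcome vector order: (thr0.R0,thr0.R1)
|SC outcomes| = 3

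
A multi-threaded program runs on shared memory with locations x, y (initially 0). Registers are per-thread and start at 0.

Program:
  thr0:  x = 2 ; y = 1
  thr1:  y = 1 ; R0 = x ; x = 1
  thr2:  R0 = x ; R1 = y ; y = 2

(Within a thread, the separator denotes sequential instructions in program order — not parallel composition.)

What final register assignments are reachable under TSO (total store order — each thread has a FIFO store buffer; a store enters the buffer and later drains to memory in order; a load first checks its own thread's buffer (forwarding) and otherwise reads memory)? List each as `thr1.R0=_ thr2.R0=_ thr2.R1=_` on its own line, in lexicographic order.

thr1.R0=0 thr2.R0=0 thr2.R1=0
thr1.R0=0 thr2.R0=0 thr2.R1=1
thr1.R0=0 thr2.R0=1 thr2.R1=1
thr1.R0=0 thr2.R0=2 thr2.R1=0
thr1.R0=0 thr2.R0=2 thr2.R1=1
thr1.R0=2 thr2.R0=0 thr2.R1=0
thr1.R0=2 thr2.R0=0 thr2.R1=1
thr1.R0=2 thr2.R0=1 thr2.R1=1
thr1.R0=2 thr2.R0=2 thr2.R1=0
thr1.R0=2 thr2.R0=2 thr2.R1=1

outcome vector order: (thr1.R0,thr2.R0,thr2.R1)
|TSO outcomes| = 10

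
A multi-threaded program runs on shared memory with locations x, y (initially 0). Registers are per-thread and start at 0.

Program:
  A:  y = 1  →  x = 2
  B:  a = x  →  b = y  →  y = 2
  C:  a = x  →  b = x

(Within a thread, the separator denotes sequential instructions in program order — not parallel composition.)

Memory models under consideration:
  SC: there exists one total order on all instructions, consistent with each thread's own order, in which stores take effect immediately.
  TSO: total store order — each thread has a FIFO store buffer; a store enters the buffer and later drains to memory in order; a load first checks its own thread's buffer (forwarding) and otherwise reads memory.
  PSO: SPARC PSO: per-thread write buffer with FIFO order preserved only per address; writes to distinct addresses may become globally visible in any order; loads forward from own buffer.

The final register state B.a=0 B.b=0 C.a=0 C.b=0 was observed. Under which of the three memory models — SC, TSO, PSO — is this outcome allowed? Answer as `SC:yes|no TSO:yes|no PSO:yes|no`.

SC:yes TSO:yes PSO:yes

outcome vector order: (B.a,B.b,C.a,C.b)
SC: 9 outcomes — {0/0/0/0; 0/0/0/2; 0/0/2/2; 0/1/0/0; 0/1/0/2; 0/1/2/2; 2/1/0/0; 2/1/0/2; 2/1/2/2}
TSO: 9 outcomes — {0/0/0/0; 0/0/0/2; 0/0/2/2; 0/1/0/0; 0/1/0/2; 0/1/2/2; 2/1/0/0; 2/1/0/2; 2/1/2/2}
PSO: 12 outcomes — {0/0/0/0; 0/0/0/2; 0/0/2/2; 0/1/0/0; 0/1/0/2; 0/1/2/2; 2/0/0/0; 2/0/0/2; 2/0/2/2; 2/1/0/0; 2/1/0/2; 2/1/2/2}
target 0/0/0/0 ∈ {SC,TSO,PSO}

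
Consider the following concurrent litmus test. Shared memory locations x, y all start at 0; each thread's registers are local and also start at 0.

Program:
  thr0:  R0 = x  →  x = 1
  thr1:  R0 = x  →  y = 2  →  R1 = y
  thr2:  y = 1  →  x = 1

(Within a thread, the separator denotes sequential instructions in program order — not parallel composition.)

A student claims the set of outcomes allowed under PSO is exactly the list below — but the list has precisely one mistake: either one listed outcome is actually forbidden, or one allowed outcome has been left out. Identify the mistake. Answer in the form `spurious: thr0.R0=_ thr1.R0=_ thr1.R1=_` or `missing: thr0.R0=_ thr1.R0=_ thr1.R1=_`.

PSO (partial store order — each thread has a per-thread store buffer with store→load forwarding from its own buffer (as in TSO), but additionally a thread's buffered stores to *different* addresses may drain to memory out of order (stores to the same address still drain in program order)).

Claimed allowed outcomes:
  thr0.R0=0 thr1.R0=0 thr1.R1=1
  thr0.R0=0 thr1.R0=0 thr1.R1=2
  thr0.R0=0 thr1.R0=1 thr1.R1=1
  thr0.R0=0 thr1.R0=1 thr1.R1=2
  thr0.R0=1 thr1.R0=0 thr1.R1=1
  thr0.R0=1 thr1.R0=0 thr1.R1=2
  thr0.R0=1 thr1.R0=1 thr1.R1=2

missing: thr0.R0=1 thr1.R0=1 thr1.R1=1

outcome vector order: (thr0.R0,thr1.R0,thr1.R1)
[PSO] allowed = {001 002 011 012 101 102 111 112}
PSO∖claimed = {111}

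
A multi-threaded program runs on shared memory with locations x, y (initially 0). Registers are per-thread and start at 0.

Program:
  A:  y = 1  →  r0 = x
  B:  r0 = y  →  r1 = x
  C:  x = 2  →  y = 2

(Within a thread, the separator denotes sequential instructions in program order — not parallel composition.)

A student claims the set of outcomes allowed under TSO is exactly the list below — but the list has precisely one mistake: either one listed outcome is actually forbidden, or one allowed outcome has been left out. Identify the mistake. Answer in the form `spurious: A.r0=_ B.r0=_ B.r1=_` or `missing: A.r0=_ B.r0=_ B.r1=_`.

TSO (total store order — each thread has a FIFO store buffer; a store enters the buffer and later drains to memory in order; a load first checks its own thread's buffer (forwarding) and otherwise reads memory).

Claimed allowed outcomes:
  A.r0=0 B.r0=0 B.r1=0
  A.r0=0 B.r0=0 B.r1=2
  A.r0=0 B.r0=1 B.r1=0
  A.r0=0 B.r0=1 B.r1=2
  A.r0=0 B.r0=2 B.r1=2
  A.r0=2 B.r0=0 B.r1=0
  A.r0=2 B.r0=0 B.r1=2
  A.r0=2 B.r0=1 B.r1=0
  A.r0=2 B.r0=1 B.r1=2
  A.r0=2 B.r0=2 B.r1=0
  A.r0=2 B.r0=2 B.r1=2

outcome vector order: (A.r0,B.r0,B.r1)
under TSO → (0,0,0); (0,0,2); (0,1,0); (0,1,2); (0,2,2); (2,0,0); (2,0,2); (2,1,0); (2,1,2); (2,2,2)
claimed∖TSO = {(2,2,0)}

spurious: A.r0=2 B.r0=2 B.r1=0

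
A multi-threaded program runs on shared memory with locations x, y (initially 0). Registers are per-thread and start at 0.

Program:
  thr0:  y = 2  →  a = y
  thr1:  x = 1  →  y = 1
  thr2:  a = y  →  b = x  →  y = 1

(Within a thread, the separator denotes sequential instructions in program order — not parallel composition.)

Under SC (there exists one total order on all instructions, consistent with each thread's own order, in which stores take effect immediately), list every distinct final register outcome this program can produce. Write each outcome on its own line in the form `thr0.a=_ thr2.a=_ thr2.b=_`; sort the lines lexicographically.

thr0.a=1 thr2.a=0 thr2.b=0
thr0.a=1 thr2.a=0 thr2.b=1
thr0.a=1 thr2.a=1 thr2.b=1
thr0.a=1 thr2.a=2 thr2.b=0
thr0.a=1 thr2.a=2 thr2.b=1
thr0.a=2 thr2.a=0 thr2.b=0
thr0.a=2 thr2.a=0 thr2.b=1
thr0.a=2 thr2.a=1 thr2.b=1
thr0.a=2 thr2.a=2 thr2.b=0
thr0.a=2 thr2.a=2 thr2.b=1

outcome vector order: (thr0.a,thr2.a,thr2.b)
|SC outcomes| = 10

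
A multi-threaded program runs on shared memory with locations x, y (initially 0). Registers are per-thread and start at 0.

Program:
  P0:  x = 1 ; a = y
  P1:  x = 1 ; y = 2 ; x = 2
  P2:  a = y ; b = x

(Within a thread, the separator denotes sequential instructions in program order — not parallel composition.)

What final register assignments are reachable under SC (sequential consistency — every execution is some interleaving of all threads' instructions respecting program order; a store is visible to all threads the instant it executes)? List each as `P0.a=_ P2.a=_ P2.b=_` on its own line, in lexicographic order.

P0.a=0 P2.a=0 P2.b=0
P0.a=0 P2.a=0 P2.b=1
P0.a=0 P2.a=0 P2.b=2
P0.a=0 P2.a=2 P2.b=1
P0.a=0 P2.a=2 P2.b=2
P0.a=2 P2.a=0 P2.b=0
P0.a=2 P2.a=0 P2.b=1
P0.a=2 P2.a=0 P2.b=2
P0.a=2 P2.a=2 P2.b=1
P0.a=2 P2.a=2 P2.b=2

outcome vector order: (P0.a,P2.a,P2.b)
|SC outcomes| = 10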